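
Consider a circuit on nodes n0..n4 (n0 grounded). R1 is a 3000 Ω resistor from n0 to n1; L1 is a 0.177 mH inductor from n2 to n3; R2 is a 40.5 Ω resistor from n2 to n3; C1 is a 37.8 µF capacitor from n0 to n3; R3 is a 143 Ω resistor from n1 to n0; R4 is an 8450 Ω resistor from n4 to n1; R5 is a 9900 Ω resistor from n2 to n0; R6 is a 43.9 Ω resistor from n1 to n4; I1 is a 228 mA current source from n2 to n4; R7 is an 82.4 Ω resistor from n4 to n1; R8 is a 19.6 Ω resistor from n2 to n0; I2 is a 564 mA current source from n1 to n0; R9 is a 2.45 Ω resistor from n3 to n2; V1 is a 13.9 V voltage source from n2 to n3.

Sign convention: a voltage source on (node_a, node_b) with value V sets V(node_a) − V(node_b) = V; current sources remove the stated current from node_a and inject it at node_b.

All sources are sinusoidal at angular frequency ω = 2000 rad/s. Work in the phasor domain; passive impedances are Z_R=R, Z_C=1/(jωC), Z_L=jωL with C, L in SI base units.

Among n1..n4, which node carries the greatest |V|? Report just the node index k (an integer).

Element admittances at ω=2000 rad/s:
  Y(R1) = 0.0003333+0.000j S between n0,n1
  Y(L1) = 0.000-2.825j S between n2,n3
  Y(R2) = 0.02469+0.000j S between n2,n3
  Y(C1) = 0.000+0.07560j S between n0,n3
  Y(R3) = 0.006993+0.000j S between n1,n0
  Y(R4) = 0.0001183+0.000j S between n4,n1
  Y(R5) = 0.0001010+0.000j S between n2,n0
  Y(R6) = 0.02278+0.000j S between n1,n4
  I1: injects 0.228 A into n4 (from n2)
  Y(R7) = 0.01214+0.000j S between n4,n1
  Y(R8) = 0.05102+0.000j S between n2,n0
  I2: injects 0.564 A into n0 (from n1)
  Y(R9) = 0.4082+0.000j S between n3,n2
  V1: constraint V(n2)−V(n3) = 13.9
Assemble and solve the 5×5 MNA system:
  V(n1)=-45.86+0.000j  V(n2)=8.139+8.520j  V(n3)=-5.761+8.520j  V(n4)=-39.35+0.000j
  i(V1)=-6.661+38.83j

1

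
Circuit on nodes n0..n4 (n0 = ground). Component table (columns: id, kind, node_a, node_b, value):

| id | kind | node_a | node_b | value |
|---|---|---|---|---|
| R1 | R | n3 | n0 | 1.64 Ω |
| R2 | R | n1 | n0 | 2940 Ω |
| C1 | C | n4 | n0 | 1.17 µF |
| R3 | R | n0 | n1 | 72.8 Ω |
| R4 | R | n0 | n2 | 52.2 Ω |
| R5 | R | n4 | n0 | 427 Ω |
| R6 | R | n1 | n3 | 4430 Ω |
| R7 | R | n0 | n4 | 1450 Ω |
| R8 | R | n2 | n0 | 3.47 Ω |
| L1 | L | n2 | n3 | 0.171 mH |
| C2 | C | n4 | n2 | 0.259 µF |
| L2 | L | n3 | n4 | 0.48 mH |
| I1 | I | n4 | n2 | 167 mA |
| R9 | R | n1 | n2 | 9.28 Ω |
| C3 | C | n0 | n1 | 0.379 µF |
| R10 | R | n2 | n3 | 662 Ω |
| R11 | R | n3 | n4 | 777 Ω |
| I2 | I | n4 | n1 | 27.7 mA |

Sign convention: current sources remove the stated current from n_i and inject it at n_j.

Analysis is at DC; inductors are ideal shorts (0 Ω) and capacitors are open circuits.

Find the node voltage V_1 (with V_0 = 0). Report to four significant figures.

MNA unknowns: 4 node voltages V₁..V_4 plus 2 source currents (L1, L2)
R1: Y=0.6098 on G[3,0]
R2: Y=0.0003401 on G[1,0]
C1: Y=0.000 on G[4,0]
R3: Y=0.01374 on G[0,1]
R4: Y=0.01916 on G[0,2]
R5: Y=0.002342 on G[4,0]
R6: Y=0.0002257 on G[1,3]
R7: Y=0.0006897 on G[0,4]
R8: Y=0.2882 on G[2,0]
L1: row V2−V3=0, i_L1 at 2,3
C2: Y=0.000 on G[4,2]
L2: row V3−V4=0, i_L2 at 3,4
I1: z[4]−=0.167, z[2]+=0.167
R9: Y=0.1078 on G[1,2]
C3: Y=0.000 on G[0,1]
R10: Y=0.001511 on G[2,3]
R11: Y=0.001287 on G[3,4]
I2: z[4]−=0.0277, z[1]+=0.0277
solve → V1=0.2239, V2=-0.003425, V3=-0.003425, V4=-0.003425
aux → i_L1=0.1925, i_L2=0.1947

0.2239 V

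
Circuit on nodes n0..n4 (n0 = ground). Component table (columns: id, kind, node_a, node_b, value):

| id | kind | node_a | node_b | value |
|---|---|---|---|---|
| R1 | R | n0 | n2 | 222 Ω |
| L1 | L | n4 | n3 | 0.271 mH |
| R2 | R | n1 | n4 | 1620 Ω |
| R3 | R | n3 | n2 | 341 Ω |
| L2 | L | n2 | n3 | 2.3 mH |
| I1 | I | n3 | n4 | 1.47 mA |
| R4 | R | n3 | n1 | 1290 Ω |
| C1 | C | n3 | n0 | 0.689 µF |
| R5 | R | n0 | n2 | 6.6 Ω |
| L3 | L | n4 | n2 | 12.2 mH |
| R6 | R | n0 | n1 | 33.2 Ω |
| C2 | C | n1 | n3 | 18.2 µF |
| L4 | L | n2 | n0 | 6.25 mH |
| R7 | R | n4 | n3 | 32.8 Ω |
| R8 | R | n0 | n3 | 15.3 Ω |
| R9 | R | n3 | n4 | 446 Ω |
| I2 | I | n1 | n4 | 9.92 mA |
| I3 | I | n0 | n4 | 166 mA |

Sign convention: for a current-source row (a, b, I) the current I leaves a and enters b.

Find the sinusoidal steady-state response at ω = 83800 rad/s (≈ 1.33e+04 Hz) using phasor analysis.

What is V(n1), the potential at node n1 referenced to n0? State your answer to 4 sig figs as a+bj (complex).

Apply KCL at each of the 4 non-ground nodes and solve the resulting linear system.
Node n1: branches {R2, R4, R6, C2, I2} → V_1 = 1.313-0.6435j
Node n2: branches {R1, R3, L2, R5, L3, L4} → V_2 = 0.01730-0.07350j
Node n3: branches {L1, R3, L2, I1, R4, C1, C2, R7, R8, R9} → V_3 = 1.299-0.6752j
Node n4: branches {L1, R2, I1, L3, R7, R9, I2, I3} → V_4 = 3.172+1.891j

1.313-0.6435j V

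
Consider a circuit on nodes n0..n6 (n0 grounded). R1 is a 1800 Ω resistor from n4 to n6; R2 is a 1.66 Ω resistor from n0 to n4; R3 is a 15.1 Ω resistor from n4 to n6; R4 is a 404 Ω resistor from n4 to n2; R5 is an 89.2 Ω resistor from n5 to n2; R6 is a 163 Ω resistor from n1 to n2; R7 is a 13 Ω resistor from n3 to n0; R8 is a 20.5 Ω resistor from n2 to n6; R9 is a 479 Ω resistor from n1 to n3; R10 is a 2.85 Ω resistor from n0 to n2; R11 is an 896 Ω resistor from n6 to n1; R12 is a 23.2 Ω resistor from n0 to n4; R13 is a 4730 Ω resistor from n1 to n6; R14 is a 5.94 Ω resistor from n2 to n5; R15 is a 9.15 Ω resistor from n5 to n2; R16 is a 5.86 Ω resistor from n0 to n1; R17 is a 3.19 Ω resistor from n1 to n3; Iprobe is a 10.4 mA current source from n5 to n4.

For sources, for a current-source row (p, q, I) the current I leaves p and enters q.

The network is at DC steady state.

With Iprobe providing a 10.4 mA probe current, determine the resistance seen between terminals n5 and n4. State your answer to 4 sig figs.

R_eq = 7.301 Ω

Element admittances at DC:
  Y(R1) = 0.0005556 S between n4,n6
  Y(R2) = 0.6024 S between n0,n4
  Y(R3) = 0.06623 S between n4,n6
  Y(R4) = 0.002475 S between n4,n2
  Y(R5) = 0.01121 S between n5,n2
  Y(R6) = 0.006135 S between n1,n2
  Y(R7) = 0.07692 S between n3,n0
  Y(R8) = 0.04878 S between n2,n6
  Y(R9) = 0.002088 S between n1,n3
  Y(R10) = 0.3509 S between n0,n2
  Y(R11) = 0.001116 S between n6,n1
  Y(R12) = 0.04310 S between n0,n4
  Y(R13) = 0.0002114 S between n1,n6
  Y(R14) = 0.1684 S between n2,n5
  Y(R15) = 0.1093 S between n5,n2
  Y(R16) = 0.1706 S between n0,n1
  Y(R17) = 0.3135 S between n1,n3
  Iprobe: injects 0.0104 A into n4 (from n5)
Assemble and solve the 6×6 MNA system:
  V(n1)=-0.0006718  V(n2)=-0.02571  V(n3)=-0.0005401  V(n4)=0.01422  V(n5)=-0.06171  V(n6)=-0.002615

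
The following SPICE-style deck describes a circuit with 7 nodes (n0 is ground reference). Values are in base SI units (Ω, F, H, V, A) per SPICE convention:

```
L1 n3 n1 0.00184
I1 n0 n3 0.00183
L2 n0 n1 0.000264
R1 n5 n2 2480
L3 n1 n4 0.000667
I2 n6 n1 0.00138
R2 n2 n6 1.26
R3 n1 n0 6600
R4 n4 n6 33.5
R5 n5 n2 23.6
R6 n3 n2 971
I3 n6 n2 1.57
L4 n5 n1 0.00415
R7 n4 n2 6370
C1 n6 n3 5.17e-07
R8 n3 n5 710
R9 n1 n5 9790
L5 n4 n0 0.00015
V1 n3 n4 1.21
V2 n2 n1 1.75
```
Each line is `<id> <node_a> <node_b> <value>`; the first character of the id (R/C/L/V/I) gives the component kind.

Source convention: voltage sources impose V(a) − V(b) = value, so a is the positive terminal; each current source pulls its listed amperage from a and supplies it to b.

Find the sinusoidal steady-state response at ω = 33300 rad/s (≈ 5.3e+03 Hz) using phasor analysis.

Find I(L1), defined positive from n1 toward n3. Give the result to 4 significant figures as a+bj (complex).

MNA unknowns: 6 node voltages V₁..V_6 plus 2 source currents (V1, V2)
L1: Y=0.000-0.01632j on G[3,1]
I1: z[0]−=0.00183, z[3]+=0.00183
L2: Y=0.000-0.1138j on G[0,1]
R1: Y=0.0004032+0.000j on G[5,2]
L3: Y=0.000-0.04502j on G[1,4]
I2: z[6]−=0.00138, z[1]+=0.00138
R2: Y=0.7937+0.000j on G[2,6]
R3: Y=0.0001515+0.000j on G[1,0]
R4: Y=0.02985+0.000j on G[4,6]
R5: Y=0.04237+0.000j on G[5,2]
R6: Y=0.001030+0.000j on G[3,2]
I3: z[6]−=1.57, z[2]+=1.57
L4: Y=0.000-0.007236j on G[5,1]
R7: Y=0.0001570+0.000j on G[4,2]
C1: Y=0.000+0.01722j on G[6,3]
R8: Y=0.001408+0.000j on G[3,5]
R9: Y=0.0001021+0.000j on G[1,5]
L5: Y=0.000-0.2002j on G[4,0]
V1: row V3−V4=1.21, i_V1 at 3,4
V2: row V2−V1=1.75, i_V2 at 2,1
solve → V1=-0.01146+0.03569j, V2=1.739+0.03569j, V3=1.217-0.01113j, V4=0.006537-0.01113j, V5=1.673+0.3095j, V6=-0.2308+0.06426j
aux → i_V1=0.002477-0.004377j, i_V2=0.003398+0.03432j

0.0007642+0.02004j A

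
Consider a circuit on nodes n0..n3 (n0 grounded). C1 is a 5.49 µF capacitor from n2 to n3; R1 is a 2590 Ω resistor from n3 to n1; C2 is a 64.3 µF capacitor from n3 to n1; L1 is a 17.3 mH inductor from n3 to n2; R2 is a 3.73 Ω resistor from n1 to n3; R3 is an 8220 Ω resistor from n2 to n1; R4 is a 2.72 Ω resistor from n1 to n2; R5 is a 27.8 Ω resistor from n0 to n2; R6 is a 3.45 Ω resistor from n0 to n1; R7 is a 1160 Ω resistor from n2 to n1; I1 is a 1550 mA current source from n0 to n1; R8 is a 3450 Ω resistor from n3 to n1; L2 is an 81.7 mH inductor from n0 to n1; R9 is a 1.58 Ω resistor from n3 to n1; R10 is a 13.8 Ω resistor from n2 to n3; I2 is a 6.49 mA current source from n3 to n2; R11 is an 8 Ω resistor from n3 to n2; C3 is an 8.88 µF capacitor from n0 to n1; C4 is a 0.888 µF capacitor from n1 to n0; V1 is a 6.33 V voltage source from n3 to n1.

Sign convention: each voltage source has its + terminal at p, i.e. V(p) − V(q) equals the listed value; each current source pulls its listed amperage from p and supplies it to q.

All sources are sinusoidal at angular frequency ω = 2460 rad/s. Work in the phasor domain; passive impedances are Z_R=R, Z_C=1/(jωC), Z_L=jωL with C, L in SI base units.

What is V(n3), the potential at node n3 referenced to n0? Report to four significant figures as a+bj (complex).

10.87-0.2590j V

MNA unknowns: 3 node voltages V₁..V_3 plus 1 source current (V1)
C1: Y=0.000+0.01351j on G[2,3]
R1: Y=0.0003861+0.000j on G[3,1]
C2: Y=0.000+0.1582j on G[3,1]
L1: Y=0.000-0.02350j on G[3,2]
R2: Y=0.2681+0.000j on G[1,3]
R3: Y=0.0001217+0.000j on G[2,1]
R4: Y=0.3676+0.000j on G[1,2]
R5: Y=0.03597+0.000j on G[0,2]
R6: Y=0.2899+0.000j on G[0,1]
R7: Y=0.0008621+0.000j on G[2,1]
I1: z[0]−=1.55, z[1]+=1.55
R8: Y=0.0002899+0.000j on G[3,1]
L2: Y=0.000-0.004976j on G[0,1]
R9: Y=0.6329+0.000j on G[3,1]
R10: Y=0.07246+0.000j on G[2,3]
I2: z[3]−=0.00649, z[2]+=0.00649
R11: Y=0.1250+0.000j on G[3,2]
C3: Y=0.000+0.02184j on G[0,1]
C4: Y=0.000+0.002184j on G[1,0]
V1: row V3−V1=6.33, i_V1 at 3,1
solve → V1=4.541-0.2590j, V2=6.358-0.3184j, V3=10.87-0.2590j
aux → i_V1=-6.606-0.9679j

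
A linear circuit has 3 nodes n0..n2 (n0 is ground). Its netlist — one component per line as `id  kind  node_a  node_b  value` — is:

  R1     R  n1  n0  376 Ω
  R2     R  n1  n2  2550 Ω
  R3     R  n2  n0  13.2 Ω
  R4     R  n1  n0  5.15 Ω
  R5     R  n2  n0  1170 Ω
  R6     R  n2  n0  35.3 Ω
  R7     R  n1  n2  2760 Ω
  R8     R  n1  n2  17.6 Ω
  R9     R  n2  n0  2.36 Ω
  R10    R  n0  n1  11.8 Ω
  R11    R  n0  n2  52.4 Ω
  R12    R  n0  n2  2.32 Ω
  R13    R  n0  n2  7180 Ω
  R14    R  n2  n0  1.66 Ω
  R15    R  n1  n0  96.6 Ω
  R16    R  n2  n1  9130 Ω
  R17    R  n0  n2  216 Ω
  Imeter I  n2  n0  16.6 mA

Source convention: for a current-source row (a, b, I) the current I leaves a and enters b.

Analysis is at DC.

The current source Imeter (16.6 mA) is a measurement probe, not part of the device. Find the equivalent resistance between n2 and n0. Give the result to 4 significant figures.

R_eq = 0.6119 Ω

Apply KCL at each of the 2 non-ground nodes and solve the resulting linear system.
Node n1: branches {R1, R2, R4, R7, R8, R10, R15, R16} → V_1 = -0.001676
Node n2: branches {R2, R3, R5, R6, R7, R8, R9, R11, R12, R13, R14, R16, R17, Imeter} → V_2 = -0.01016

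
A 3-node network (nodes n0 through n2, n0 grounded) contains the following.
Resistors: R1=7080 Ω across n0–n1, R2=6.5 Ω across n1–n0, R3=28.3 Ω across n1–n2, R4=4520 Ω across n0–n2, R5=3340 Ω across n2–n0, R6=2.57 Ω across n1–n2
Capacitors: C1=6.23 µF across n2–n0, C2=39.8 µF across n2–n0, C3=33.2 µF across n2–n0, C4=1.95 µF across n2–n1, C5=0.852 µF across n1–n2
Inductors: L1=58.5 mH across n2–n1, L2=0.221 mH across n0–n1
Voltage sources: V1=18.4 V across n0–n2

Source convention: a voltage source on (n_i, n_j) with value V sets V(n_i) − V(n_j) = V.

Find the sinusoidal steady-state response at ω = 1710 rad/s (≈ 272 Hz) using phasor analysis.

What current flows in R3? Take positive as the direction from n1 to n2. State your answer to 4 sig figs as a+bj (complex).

Apply KCL at each of the 2 non-ground nodes and solve the resulting linear system.
Node n1: branches {R1, R2, L1, R3, R6, C4, C5, L2} → V_1 = -0.6479-2.804j
Node n2: branches {C1, C2, L1, R3, R4, R5, R6, C3, C4, C5, V1} → V_2 = -18.40+0.000j
Source currents: i(V1)=-7.530-1.210j

0.6273-0.09909j A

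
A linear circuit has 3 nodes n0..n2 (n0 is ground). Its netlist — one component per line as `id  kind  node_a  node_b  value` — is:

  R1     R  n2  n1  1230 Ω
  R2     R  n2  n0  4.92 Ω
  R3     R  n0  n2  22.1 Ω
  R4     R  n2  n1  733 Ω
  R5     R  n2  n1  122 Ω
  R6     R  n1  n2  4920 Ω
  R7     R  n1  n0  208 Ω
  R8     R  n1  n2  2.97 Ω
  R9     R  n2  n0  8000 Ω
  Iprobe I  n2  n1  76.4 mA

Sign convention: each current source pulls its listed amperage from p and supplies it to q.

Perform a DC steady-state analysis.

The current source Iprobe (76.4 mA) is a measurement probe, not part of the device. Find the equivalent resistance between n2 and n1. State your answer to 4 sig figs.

MNA unknowns: 2 node voltages V₁..V_2
R1: Y=0.0008130 on G[2,1]
R2: Y=0.2033 on G[2,0]
R3: Y=0.04525 on G[0,2]
R4: Y=0.001364 on G[2,1]
R5: Y=0.008197 on G[2,1]
R6: Y=0.0002033 on G[1,2]
R7: Y=0.004808 on G[1,0]
R8: Y=0.3367 on G[1,2]
R9: Y=0.0001250 on G[2,0]
Iprobe: z[2]−=0.0764, z[1]+=0.0764
solve → V1=0.2129, V2=-0.004117

R_eq = 2.841 Ω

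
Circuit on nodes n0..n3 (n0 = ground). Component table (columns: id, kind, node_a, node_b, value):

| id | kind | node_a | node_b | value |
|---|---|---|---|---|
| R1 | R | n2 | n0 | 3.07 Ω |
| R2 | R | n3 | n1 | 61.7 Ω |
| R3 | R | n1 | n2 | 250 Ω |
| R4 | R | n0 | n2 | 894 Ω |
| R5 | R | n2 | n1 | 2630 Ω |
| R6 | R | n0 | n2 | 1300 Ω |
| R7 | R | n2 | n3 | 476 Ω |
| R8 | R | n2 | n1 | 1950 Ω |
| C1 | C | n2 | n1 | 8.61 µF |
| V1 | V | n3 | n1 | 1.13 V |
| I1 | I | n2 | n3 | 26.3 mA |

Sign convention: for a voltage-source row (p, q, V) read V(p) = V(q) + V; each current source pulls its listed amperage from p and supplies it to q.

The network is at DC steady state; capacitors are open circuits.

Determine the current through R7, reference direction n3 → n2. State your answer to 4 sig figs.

Element admittances at DC:
  Y(R1) = 0.3257 S between n2,n0
  Y(R2) = 0.01621 S between n3,n1
  Y(R3) = 0.004000 S between n1,n2
  Y(R4) = 0.001119 S between n0,n2
  Y(R5) = 0.0003802 S between n2,n1
  Y(R6) = 0.0007692 S between n0,n2
  Y(R7) = 0.002101 S between n2,n3
  Y(R8) = 0.0005128 S between n2,n1
  Y(C1) = 0.000 S between n2,n1
  V1: constraint V(n3)−V(n1) = 1.13
  I1: injects 0.0263 A into n3 (from n2)
Assemble and solve the 4×4 MNA system:
  V(n1)=3.421  V(n2)=0.000  V(n3)=4.551
  i(V1)=-0.001575

0.009561 A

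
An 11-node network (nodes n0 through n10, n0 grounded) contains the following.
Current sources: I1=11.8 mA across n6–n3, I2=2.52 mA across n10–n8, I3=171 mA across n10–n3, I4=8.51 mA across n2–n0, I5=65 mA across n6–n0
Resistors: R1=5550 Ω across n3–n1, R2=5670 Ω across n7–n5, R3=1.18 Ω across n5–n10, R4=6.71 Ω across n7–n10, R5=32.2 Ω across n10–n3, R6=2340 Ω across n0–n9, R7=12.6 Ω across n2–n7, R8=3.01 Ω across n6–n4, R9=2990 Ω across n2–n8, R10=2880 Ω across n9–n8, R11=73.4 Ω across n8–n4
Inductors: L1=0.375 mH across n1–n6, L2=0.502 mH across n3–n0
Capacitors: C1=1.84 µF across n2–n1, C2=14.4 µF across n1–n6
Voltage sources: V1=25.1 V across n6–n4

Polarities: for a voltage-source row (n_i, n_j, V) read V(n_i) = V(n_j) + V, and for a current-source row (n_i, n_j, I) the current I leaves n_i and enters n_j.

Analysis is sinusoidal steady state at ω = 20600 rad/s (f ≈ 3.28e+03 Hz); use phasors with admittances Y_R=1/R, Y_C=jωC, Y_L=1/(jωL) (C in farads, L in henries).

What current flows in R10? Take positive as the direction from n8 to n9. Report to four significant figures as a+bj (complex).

Apply KCL at each of the 10 non-ground nodes and solve the resulting linear system.
Node n1: branches {R1, L1, C1, C2} → V_1 = -9.461+0.8163j
Node n2: branches {I4, C1, R7, R9} → V_2 = -9.432-0.7192j
Node n3: branches {I1, R1, I3, R5, L2} → V_3 = 0.002207-0.6942j
Node n4: branches {R8, R11, V1} → V_4 = -34.57+1.175j
Node n5: branches {R2, R3} → V_5 = -7.991-0.7098j
Node n6: branches {I1, L1, I5, R8, C2, V1} → V_6 = -9.466+1.175j
Node n7: branches {R2, R4, R7} → V_7 = -8.491-0.7130j
Node n8: branches {I2, R9, R10, R11} → V_8 = -33.33+1.114j
Node n9: branches {R6, R10} → V_9 = -14.94+0.4993j
Node n10: branches {I2, R3, R4, I3, R5} → V_10 = -7.990-0.7098j
Source currents: i(V1)=-8.356+0.0008265j

-0.006384+0.0002134j A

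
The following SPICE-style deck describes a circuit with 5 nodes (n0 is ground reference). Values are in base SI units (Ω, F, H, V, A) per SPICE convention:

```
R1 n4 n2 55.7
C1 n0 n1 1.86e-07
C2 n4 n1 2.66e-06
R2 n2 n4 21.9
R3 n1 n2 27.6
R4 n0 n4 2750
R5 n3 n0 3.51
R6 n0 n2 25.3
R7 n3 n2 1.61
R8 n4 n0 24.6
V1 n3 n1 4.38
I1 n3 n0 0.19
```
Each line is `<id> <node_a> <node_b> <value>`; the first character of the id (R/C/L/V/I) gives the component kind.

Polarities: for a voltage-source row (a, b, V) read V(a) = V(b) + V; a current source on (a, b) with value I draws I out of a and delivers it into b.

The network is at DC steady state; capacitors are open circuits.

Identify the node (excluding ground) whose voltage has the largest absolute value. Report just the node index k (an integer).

Element admittances at DC:
  Y(R1) = 0.01795 S between n4,n2
  Y(C1) = 0.000 S between n0,n1
  Y(C2) = 0.000 S between n4,n1
  Y(R2) = 0.04566 S between n2,n4
  Y(R3) = 0.03623 S between n1,n2
  Y(R4) = 0.0003636 S between n0,n4
  Y(R5) = 0.2849 S between n3,n0
  Y(R6) = 0.03953 S between n0,n2
  Y(R7) = 0.6211 S between n3,n2
  Y(R8) = 0.04065 S between n4,n0
  V1: constraint V(n3)−V(n1) = 4.38
  I1: injects 0.19 A into n0 (from n3)
Assemble and solve the 5×5 MNA system:
  V(n1)=-4.892  V(n2)=-0.6859  V(n3)=-0.5117  V(n4)=-0.4170
  i(V1)=-0.1524

1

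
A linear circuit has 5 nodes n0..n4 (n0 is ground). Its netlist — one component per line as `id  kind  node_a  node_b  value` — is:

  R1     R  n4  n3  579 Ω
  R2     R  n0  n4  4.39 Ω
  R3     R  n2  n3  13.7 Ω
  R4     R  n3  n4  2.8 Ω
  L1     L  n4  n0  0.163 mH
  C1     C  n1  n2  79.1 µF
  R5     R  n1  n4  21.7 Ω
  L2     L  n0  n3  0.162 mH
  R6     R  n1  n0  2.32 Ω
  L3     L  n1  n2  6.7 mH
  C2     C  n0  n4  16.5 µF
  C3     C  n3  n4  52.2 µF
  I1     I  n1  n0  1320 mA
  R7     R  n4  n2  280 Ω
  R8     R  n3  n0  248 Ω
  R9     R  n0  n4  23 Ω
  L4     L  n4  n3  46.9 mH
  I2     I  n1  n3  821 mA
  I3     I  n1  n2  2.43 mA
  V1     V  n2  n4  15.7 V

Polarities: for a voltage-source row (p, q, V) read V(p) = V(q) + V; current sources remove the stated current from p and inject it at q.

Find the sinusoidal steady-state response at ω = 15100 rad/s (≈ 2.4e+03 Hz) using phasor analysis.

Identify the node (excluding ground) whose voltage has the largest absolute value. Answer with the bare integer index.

Apply KCL at each of the 4 non-ground nodes and solve the resulting linear system.
Node n1: branches {C1, R5, R6, L3, I1, I2, I3} → V_1 = 11.29+1.786j
Node n2: branches {R3, C1, L3, R7, I3, V1} → V_2 = 12.19-4.708j
Node n3: branches {R1, R3, R4, L2, C3, R8, L4, I2} → V_3 = -0.0008792-11.00j
Node n4: branches {R1, R2, R4, L1, R5, C2, C3, R7, R9, L4, V1} → V_4 = -3.508-4.708j
Source currents: i(V1)=-8.635-1.528j

2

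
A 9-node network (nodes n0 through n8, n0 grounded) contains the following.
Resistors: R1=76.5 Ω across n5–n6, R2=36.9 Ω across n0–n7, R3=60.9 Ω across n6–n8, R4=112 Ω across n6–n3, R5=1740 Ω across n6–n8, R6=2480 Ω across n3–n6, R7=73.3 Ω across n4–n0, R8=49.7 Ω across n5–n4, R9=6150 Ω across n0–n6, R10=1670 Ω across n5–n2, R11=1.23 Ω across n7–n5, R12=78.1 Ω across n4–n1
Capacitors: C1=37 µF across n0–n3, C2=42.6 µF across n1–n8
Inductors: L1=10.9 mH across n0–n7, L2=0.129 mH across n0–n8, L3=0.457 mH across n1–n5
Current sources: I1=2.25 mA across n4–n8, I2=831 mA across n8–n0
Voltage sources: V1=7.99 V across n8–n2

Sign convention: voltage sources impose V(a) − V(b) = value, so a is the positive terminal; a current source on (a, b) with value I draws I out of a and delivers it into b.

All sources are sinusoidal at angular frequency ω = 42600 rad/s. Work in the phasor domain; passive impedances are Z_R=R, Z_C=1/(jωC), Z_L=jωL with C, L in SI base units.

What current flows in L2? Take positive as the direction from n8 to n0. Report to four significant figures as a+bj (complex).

MNA unknowns: 8 node voltages V₁..V_8 plus 1 source current (V1)
R1: Y=0.01307+0.000j on G[5,6]
C1: Y=0.000+1.576j on G[0,3]
R2: Y=0.02710+0.000j on G[0,7]
R3: Y=0.01642+0.000j on G[6,8]
L1: Y=0.000-0.002154j on G[0,7]
R4: Y=0.008929+0.000j on G[6,3]
R5: Y=0.0005747+0.000j on G[6,8]
L2: Y=0.000-0.1820j on G[0,8]
I1: z[4]−=0.00225, z[8]+=0.00225
R6: Y=0.0004032+0.000j on G[3,6]
R7: Y=0.01364+0.000j on G[4,0]
R8: Y=0.02012+0.000j on G[5,4]
L3: Y=0.000-0.05137j on G[1,5]
R9: Y=0.0001626+0.000j on G[0,6]
C2: Y=0.000+1.815j on G[1,8]
R10: Y=0.0005988+0.000j on G[5,2]
R11: Y=0.8130+0.000j on G[7,5]
I2: z[8]−=0.831, z[0]+=0.831
R12: Y=0.01280+0.000j on G[4,1]
V1: row V8−V2=7.99, i_V1 at 8,2
solve → V1=-0.6042-4.177j, V2=-8.645-4.134j, V3=-0.01556+0.005369j, V4=-1.048-2.258j, V5=-1.929-2.568j, V6=-0.9225-2.623j, V7=-1.860-2.490j, V8=-0.6552-4.134j
aux → i_V1=-0.004022-0.0009379j

-0.7523+0.1192j A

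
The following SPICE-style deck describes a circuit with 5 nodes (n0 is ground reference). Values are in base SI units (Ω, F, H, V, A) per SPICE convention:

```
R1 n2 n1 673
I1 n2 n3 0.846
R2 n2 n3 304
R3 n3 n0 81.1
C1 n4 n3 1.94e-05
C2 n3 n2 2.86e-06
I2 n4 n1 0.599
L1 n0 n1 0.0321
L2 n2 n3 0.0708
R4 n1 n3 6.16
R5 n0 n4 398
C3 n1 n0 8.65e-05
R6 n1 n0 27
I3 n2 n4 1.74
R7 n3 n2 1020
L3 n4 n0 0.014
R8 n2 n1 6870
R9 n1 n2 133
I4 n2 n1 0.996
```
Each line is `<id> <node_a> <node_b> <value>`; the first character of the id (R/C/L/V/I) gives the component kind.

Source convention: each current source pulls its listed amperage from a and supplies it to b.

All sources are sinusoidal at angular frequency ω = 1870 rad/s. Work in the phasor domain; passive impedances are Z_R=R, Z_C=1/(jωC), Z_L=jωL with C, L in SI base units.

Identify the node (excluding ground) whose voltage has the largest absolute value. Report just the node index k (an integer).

2

MNA unknowns: 4 node voltages V₁..V_4
R1: Y=0.001486+0.000j on G[2,1]
I1: z[2]−=0.846, z[3]+=0.846
R2: Y=0.003289+0.000j on G[2,3]
R3: Y=0.01233+0.000j on G[3,0]
C1: Y=0.000+0.03628j on G[4,3]
C2: Y=0.000+0.005348j on G[3,2]
I2: z[4]−=0.599, z[1]+=0.599
L1: Y=0.000-0.01666j on G[0,1]
L2: Y=0.000-0.007553j on G[2,3]
R4: Y=0.1623+0.000j on G[1,3]
R5: Y=0.002513+0.000j on G[0,4]
C3: Y=0.000+0.1618j on G[1,0]
R6: Y=0.03704+0.000j on G[1,0]
I3: z[2]−=1.74, z[4]+=1.74
R7: Y=0.0009804+0.000j on G[3,2]
L3: Y=0.000-0.03820j on G[4,0]
R8: Y=0.0001456+0.000j on G[2,1]
R9: Y=0.007519+0.000j on G[1,2]
I4: z[2]−=0.996, z[1]+=0.996
solve → V1=6.705+14.23j, V2=-254.1-23.95j, V3=0.3872+25.62j, V4=50.44+44.12j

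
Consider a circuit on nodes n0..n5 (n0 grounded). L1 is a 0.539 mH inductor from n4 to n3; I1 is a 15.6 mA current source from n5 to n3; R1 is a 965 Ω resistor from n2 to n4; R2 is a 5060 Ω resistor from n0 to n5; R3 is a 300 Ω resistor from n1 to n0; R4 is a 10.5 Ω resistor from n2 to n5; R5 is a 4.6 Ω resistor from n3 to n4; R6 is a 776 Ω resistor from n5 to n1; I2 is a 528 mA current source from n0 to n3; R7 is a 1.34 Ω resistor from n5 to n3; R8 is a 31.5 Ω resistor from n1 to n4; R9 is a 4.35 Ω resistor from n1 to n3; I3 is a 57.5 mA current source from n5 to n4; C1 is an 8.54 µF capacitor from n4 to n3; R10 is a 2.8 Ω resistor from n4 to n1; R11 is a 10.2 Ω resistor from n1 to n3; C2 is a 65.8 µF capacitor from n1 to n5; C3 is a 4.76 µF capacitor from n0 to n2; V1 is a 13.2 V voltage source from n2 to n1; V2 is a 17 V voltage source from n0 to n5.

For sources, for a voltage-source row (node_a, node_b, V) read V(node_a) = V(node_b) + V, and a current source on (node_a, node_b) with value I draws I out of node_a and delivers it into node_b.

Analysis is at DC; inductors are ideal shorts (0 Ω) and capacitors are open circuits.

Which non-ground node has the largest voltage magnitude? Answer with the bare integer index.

1

MNA unknowns: 5 node voltages V₁..V_5 plus 3 source currents (L1, V1, V2)
L1: row V4−V3=0, i_L1 at 4,3
I1: z[5]−=0.0156, z[3]+=0.0156
R1: Y=0.001036 on G[2,4]
R2: Y=0.0001976 on G[0,5]
R3: Y=0.003333 on G[1,0]
R4: Y=0.09524 on G[2,5]
R5: Y=0.2174 on G[3,4]
R6: Y=0.001289 on G[5,1]
I2: z[0]−=0.528, z[3]+=0.528
R7: Y=0.7463 on G[5,3]
R8: Y=0.03175 on G[1,4]
R9: Y=0.2299 on G[1,3]
I3: z[5]−=0.0575, z[4]+=0.0575
C1: Y=0.000 on G[4,3]
R10: Y=0.3571 on G[4,1]
R11: Y=0.09804 on G[1,3]
C2: Y=0.000 on G[1,5]
C3: Y=0.000 on G[0,2]
V1: row V2−V1=13.2, i_V1 at 2,1
V2: row V0−V5=17, i_V2 at 0,5
solve → V1=-18.96, V2=-5.760, V3=-17.54, V4=-17.54, V5=-17.00
aux → i_L1=-0.4820, i_V1=-1.083, i_V2=-0.5946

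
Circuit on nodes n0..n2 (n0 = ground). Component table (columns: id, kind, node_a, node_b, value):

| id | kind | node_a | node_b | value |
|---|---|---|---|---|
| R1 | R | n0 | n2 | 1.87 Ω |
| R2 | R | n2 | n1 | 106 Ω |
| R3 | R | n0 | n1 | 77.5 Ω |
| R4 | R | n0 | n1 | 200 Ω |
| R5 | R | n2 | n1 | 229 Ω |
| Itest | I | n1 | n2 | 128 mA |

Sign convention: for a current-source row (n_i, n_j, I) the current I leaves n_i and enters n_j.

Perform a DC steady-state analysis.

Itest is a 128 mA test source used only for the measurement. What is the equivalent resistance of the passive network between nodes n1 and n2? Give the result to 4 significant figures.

R_eq = 32.13 Ω

Element admittances at DC:
  Y(R1) = 0.5348 S between n0,n2
  Y(R2) = 0.009434 S between n2,n1
  Y(R3) = 0.01290 S between n0,n1
  Y(R4) = 0.005000 S between n0,n1
  Y(R5) = 0.004367 S between n2,n1
  Itest: injects 0.128 A into n2 (from n1)
Assemble and solve the 2×2 MNA system:
  V(n1)=-3.979  V(n2)=0.1332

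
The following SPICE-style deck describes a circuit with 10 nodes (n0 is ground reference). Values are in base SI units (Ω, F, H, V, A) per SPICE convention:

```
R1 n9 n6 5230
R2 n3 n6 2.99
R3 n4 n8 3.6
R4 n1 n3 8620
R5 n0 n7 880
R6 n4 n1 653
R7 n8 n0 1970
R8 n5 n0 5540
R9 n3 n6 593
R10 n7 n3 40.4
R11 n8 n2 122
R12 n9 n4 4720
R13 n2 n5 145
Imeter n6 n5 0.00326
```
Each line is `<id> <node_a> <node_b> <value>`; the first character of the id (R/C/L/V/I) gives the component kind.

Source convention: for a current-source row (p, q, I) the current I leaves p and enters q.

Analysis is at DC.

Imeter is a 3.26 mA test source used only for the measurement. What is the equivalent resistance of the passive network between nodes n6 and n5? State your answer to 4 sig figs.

MNA unknowns: 9 node voltages V₁..V_9
R1: Y=0.0001912 on G[9,6]
R2: Y=0.3344 on G[3,6]
R3: Y=0.2778 on G[4,8]
R4: Y=0.0001160 on G[1,3]
R5: Y=0.001136 on G[0,7]
R6: Y=0.001531 on G[4,1]
R7: Y=0.0005076 on G[8,0]
R8: Y=0.0001805 on G[5,0]
R9: Y=0.001686 on G[3,6]
R10: Y=0.02475 on G[7,3]
R11: Y=0.008197 on G[8,2]
R12: Y=0.0002119 on G[9,4]
R13: Y=0.006897 on G[2,5]
Imeter: z[6]−=0.00326, z[5]+=0.00326
solve → V1=2.666, V2=3.341, V3=-2.031, V4=3.022, V5=3.717, V6=-2.039, V7=-1.942, V8=3.025, V9=0.6209

R_eq = 1766. Ω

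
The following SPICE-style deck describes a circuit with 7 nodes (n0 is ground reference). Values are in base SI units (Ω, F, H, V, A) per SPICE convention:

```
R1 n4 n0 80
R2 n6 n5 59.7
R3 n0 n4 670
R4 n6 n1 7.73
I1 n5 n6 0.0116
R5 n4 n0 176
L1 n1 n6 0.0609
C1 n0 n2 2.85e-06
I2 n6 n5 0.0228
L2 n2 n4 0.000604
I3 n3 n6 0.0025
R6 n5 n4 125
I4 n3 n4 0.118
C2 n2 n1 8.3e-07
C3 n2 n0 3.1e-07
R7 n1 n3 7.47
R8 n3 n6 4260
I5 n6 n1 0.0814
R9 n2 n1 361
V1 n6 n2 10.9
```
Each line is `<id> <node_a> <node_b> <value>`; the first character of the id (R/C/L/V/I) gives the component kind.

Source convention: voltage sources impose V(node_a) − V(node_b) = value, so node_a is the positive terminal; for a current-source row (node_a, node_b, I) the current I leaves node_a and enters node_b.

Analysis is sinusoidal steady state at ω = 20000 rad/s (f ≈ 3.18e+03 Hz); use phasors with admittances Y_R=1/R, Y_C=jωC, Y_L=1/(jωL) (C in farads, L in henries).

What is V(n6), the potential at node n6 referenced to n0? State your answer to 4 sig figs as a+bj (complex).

Apply KCL at each of the 6 non-ground nodes and solve the resulting linear system.
Node n1: branches {R4, L1, C2, R7, I5, R9} → V_1 = 9.559-1.292j
Node n2: branches {C1, L2, C2, C3, R9, V1} → V_2 = -0.6657-0.005372j
Node n3: branches {I3, I4, R7, R8} → V_3 = 8.662-1.290j
Node n4: branches {R1, R3, R5, L2, R6, I4} → V_4 = -0.01726+2.138j
Node n5: branches {R2, I1, I2, R6} → V_5 = 7.373+0.6875j
Node n6: branches {R2, R4, I1, L1, I2, I3, R8, I5, V1} → V_6 = 10.23-0.005372j
Source currents: i(V1)=-0.2268-0.1546j

10.23-0.005372j V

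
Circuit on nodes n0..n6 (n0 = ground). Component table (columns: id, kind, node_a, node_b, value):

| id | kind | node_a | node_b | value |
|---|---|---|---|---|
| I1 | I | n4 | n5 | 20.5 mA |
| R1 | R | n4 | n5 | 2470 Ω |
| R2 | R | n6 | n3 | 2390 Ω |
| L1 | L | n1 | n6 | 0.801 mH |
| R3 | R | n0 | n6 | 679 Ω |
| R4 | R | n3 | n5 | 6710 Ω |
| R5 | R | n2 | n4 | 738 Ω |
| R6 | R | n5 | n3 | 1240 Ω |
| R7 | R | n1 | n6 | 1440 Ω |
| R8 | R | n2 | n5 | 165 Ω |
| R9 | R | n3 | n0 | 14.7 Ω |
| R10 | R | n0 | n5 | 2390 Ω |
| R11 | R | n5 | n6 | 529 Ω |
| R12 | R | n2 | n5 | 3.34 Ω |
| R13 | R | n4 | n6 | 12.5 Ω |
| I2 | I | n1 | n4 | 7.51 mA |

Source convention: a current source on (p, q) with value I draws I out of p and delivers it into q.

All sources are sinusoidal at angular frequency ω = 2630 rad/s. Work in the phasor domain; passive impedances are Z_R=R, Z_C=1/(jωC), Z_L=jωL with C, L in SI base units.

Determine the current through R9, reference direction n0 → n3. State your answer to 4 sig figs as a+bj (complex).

MNA unknowns: 6 node voltages V₁..V_6
I1: z[4]−=0.0205, z[5]+=0.0205
R1: Y=0.0004049+0.000j on G[4,5]
R2: Y=0.0004184+0.000j on G[6,3]
L1: Y=0.000-0.4747j on G[1,6]
R3: Y=0.001473+0.000j on G[0,6]
R4: Y=0.0001490+0.000j on G[3,5]
R5: Y=0.001355+0.000j on G[2,4]
R6: Y=0.0008065+0.000j on G[5,3]
R7: Y=0.0006944+0.000j on G[1,6]
R8: Y=0.006061+0.000j on G[2,5]
R9: Y=0.06803+0.000j on G[3,0]
R10: Y=0.0004184+0.000j on G[0,5]
R11: Y=0.001890+0.000j on G[5,6]
R12: Y=0.2994+0.000j on G[2,5]
R13: Y=0.08000+0.000j on G[4,6]
I2: z[1]−=0.00751, z[4]+=0.00751
solve → V1=-1.923-0.01582j, V2=2.652+0.000j, V3=0.02520+0.000j, V4=-1.983+0.000j, V5=2.672+0.000j, V6=-1.923+0.000j

-0.001714+0.000j A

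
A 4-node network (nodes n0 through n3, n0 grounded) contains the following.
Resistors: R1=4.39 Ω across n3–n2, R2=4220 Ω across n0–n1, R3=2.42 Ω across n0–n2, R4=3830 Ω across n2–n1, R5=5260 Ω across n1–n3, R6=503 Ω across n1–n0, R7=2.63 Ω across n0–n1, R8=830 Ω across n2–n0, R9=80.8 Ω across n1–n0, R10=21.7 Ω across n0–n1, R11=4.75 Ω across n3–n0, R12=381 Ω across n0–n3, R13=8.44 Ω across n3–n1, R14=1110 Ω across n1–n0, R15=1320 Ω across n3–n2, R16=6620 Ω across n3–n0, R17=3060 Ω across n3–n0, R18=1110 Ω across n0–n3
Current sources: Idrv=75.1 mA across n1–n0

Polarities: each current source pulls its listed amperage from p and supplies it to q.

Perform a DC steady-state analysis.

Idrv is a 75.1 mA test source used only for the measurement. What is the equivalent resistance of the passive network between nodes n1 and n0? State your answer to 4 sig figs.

R_eq = 1.882 Ω

MNA unknowns: 3 node voltages V₁..V_3
R1: Y=0.2278 on G[3,2]
R2: Y=0.0002370 on G[0,1]
R3: Y=0.4132 on G[0,2]
R4: Y=0.0002611 on G[2,1]
R5: Y=0.0001901 on G[1,3]
R6: Y=0.001988 on G[1,0]
R7: Y=0.3802 on G[0,1]
R8: Y=0.001205 on G[2,0]
R9: Y=0.01238 on G[1,0]
R10: Y=0.04608 on G[0,1]
R11: Y=0.2105 on G[3,0]
R12: Y=0.002625 on G[0,3]
R13: Y=0.1185 on G[3,1]
R14: Y=0.0009009 on G[1,0]
R15: Y=0.0007576 on G[3,2]
R16: Y=0.0001511 on G[3,0]
R17: Y=0.0003268 on G[3,0]
R18: Y=0.0009009 on G[0,3]
Idrv: z[1]−=0.0751, z[0]+=0.0751
solve → V1=-0.1413, V2=-0.01247, V3=-0.03493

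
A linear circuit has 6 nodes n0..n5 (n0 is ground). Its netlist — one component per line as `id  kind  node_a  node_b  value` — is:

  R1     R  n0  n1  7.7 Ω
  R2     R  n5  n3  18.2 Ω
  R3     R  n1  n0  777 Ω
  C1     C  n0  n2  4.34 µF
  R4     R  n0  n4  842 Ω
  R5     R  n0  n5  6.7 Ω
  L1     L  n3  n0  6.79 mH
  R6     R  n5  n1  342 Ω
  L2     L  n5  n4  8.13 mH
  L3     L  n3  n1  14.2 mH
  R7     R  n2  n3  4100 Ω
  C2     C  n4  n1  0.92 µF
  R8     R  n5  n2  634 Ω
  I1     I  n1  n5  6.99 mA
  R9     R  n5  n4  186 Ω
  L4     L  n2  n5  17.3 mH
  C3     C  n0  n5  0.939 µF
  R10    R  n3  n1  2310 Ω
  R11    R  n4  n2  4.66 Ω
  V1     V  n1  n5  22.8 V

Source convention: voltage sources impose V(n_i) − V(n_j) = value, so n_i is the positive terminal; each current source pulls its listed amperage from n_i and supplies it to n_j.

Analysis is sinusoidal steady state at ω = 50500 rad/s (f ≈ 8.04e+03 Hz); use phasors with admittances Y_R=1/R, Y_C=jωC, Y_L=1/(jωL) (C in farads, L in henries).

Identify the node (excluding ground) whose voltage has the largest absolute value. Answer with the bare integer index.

Element admittances at ω=50500 rad/s:
  Y(R1) = 0.1299+0.000j S between n0,n1
  Y(R2) = 0.05495+0.000j S between n5,n3
  Y(R3) = 0.001287+0.000j S between n1,n0
  Y(C1) = 0.000+0.2192j S between n0,n2
  Y(R4) = 0.001188+0.000j S between n0,n4
  Y(R5) = 0.1493+0.000j S between n0,n5
  Y(L1) = 0.000-0.002916j S between n3,n0
  Y(R6) = 0.002924+0.000j S between n5,n1
  Y(L2) = 0.000-0.002436j S between n5,n4
  Y(L3) = 0.000-0.001395j S between n3,n1
  Y(R7) = 0.0002439+0.000j S between n2,n3
  Y(C2) = 0.000+0.04646j S between n4,n1
  Y(R8) = 0.001577+0.000j S between n5,n2
  I1: injects 0.00699 A into n5 (from n1)
  Y(R9) = 0.005376+0.000j S between n5,n4
  Y(L4) = 0.000-0.001145j S between n2,n5
  Y(C3) = 0.000+0.04742j S between n0,n5
  Y(R10) = 0.0004329+0.000j S between n3,n1
  Y(R11) = 0.2146+0.000j S between n4,n2
  V1: constraint V(n1)−V(n5) = 22.8
Assemble and solve the 6×6 MNA system:
  V(n1)=12.12-0.04501j  V(n2)=2.218-0.009731j  V(n3)=-10.36-1.151j  V(n4)=2.337+2.188j  V(n5)=-10.68-0.04501j
  i(V1)=-1.779-0.4179j

1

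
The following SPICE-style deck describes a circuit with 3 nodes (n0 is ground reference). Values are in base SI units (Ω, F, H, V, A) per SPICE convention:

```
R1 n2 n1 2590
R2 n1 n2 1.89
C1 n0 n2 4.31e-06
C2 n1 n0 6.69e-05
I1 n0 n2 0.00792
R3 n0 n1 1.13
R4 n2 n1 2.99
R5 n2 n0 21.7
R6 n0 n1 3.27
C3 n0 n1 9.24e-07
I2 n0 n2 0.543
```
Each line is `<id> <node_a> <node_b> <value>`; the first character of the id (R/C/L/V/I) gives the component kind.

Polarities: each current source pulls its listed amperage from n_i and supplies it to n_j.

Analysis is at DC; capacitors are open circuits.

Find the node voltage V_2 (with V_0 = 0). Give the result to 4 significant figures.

Apply KCL at each of the 2 non-ground nodes and solve the resulting linear system.
Node n1: branches {R1, R2, C2, R3, R4, R6, C3} → V_1 = 0.4237
Node n2: branches {R1, R2, C1, I1, R4, R5, I2} → V_2 = 1.008

1.008 V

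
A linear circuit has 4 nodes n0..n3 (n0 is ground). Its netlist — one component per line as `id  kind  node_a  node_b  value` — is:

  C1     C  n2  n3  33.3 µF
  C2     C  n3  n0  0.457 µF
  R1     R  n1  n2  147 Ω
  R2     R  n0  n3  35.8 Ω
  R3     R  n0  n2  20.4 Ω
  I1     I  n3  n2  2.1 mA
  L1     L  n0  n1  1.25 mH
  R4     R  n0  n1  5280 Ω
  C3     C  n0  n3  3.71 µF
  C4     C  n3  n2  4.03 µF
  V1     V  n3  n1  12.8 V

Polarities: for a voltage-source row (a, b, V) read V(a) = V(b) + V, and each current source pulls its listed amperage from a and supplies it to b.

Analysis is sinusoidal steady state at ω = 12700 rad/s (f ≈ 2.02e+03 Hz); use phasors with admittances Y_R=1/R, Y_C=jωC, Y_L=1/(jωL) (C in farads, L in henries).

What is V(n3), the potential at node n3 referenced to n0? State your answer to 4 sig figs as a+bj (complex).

0.7471-10.60j V

Element admittances at ω=12700 rad/s:
  Y(C1) = 0.000+0.4229j S between n2,n3
  Y(C2) = 0.000+0.005804j S between n3,n0
  Y(R1) = 0.006803+0.000j S between n1,n2
  Y(R2) = 0.02793+0.000j S between n0,n3
  Y(R3) = 0.04902+0.000j S between n0,n2
  I1: injects 0.0021 A into n2 (from n3)
  Y(L1) = 0.000-0.06299j S between n0,n1
  Y(R4) = 0.0001894+0.000j S between n0,n1
  Y(C3) = 0.000+0.04712j S between n0,n3
  Y(C4) = 0.000+0.05118j S between n3,n2
  V1: constraint V(n3)−V(n1) = 12.8
Assemble and solve the 4×4 MNA system:
  V(n1)=-12.05-10.60j  V(n2)=1.798-10.22j  V(n3)=0.7471-10.60j
  i(V1)=-0.7640+0.7546j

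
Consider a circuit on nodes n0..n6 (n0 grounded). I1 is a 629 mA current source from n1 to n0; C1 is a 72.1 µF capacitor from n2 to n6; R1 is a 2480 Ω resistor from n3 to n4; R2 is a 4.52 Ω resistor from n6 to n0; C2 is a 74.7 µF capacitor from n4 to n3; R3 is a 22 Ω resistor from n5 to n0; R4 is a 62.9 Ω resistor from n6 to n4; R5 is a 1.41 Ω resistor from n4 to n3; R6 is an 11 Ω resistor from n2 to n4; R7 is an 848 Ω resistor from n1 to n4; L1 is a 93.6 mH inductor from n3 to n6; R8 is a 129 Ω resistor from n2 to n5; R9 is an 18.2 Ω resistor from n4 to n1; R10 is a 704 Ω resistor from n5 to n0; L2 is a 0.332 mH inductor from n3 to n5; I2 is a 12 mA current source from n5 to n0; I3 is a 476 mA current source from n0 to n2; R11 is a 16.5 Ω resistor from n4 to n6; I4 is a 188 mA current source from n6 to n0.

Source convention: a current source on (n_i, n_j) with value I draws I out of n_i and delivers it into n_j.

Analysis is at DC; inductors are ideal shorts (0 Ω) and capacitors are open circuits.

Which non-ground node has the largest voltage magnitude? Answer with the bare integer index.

1

Apply KCL at each of the 6 non-ground nodes and solve the resulting linear system.
Node n1: branches {I1, R7, R9} → V_1 = -12.76
Node n2: branches {C1, R6, R8, I3} → V_2 = 3.287
Node n3: branches {R1, C2, R5, L1, L2} → V_3 = -1.317
Node n4: branches {R1, C2, R4, R5, R6, R7, R9, R11} → V_4 = -1.557
Node n5: branches {R3, R8, R10, L2, I2} → V_5 = -1.317
Node n6: branches {C1, R2, R4, L1, R11, I4} → V_6 = -1.317
Source currents: i(L1)=-0.08492, i(L2)=-0.08540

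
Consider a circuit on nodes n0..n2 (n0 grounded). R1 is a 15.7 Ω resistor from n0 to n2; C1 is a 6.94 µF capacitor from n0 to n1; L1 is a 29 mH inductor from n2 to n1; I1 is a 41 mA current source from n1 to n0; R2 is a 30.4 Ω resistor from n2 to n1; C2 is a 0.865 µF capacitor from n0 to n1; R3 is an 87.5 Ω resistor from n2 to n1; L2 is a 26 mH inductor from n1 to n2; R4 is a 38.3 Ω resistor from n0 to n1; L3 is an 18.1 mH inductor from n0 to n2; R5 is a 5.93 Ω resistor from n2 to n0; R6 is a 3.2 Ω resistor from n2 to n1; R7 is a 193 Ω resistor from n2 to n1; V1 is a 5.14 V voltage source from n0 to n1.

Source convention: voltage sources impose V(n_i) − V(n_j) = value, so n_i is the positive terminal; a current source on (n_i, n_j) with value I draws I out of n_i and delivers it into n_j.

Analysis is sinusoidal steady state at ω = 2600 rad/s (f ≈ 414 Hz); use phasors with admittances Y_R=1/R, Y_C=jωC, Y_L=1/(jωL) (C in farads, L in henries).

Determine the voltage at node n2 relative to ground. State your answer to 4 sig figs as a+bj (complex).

-3.129-0.01697j V

MNA unknowns: 2 node voltages V₁..V_2 plus 1 source current (V1)
R1: Y=0.06369+0.000j on G[0,2]
C1: Y=0.000+0.01804j on G[0,1]
L1: Y=0.000-0.01326j on G[2,1]
I1: z[1]−=0.041, z[0]+=0.041
R2: Y=0.03289+0.000j on G[2,1]
C2: Y=0.000+0.002249j on G[0,1]
R3: Y=0.01143+0.000j on G[2,1]
L2: Y=0.000-0.01479j on G[1,2]
R4: Y=0.02611+0.000j on G[0,1]
L3: Y=0.000-0.02125j on G[0,2]
R5: Y=0.1686+0.000j on G[2,0]
R6: Y=0.3125+0.000j on G[2,1]
R7: Y=0.005181+0.000j on G[2,1]
V1: row V0−V1=5.14, i_V1 at 0,1
solve → V1=-5.140+0.000j, V2=-3.129-0.01697j
aux → i_V1=-0.8206-0.04175j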